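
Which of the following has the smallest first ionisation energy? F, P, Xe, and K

K

F is in period 2, group 17; P is in period 3, group 15; K is in period 4, group 1; Xe is in period 5, group 18.
Across a period the outer electron is held more tightly (higher IE₁); down a group it sits in a higher shell, more shielded, and comes off more easily.
Neither a single period nor a single group — weigh both effects.
P > K: relative to K, both the across-period and down-group shifts push P's first ionization energy up.
Xe > P: the two effects oppose for this pair; the across-period effect wins (1170 vs 1012 kJ/mol).
F > Xe: period and group pull opposite ways; the down-group shift dominates (1681 vs 1170 kJ/mol).
Approximate values (kJ/mol): F 1681, P 1012, K 419, Xe 1170.
The smallest first ionisation energy among these belongs to K.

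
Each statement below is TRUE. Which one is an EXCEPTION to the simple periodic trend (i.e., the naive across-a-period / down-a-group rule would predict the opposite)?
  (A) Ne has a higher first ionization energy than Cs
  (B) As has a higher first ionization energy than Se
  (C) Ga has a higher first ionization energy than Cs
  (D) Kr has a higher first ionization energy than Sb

(B)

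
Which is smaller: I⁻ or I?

I

Forming I⁻ adds 1 electron to I. More electron–electron repulsion in the same shell, with unchanged nuclear charge, lets the cloud expand.
An anion is larger than its parent atom: I⁻ > I.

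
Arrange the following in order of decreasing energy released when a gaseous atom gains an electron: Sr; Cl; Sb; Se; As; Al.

Cl, Se, Sb, As, Al, Sr

EA tends to increase across a period and decrease down a group, though the pattern is less regular than for IE or radius.
Here both period and group differ, so the two effects have to be weighed against each other.
Al > Sr: relative to Sr, both the across-period and down-group shifts push Al's electron affinity up.
As > Al: the two effects oppose for this pair; the across-period effect wins (78 vs 42 kJ/mol).
Sb > As: this pair runs against the simple trend — see the exception note.
Se > Sb: both effects reinforce here, so Se is clearly the higher of the two.
Cl > Se: relative to Se, both the across-period and down-group shifts push Cl's electron affinity up.
Note the exception: Sb has a higher electron affinity than As, contrary to the simple trend — both are half-filled np³, but the pairing/repulsion penalty for the added electron shrinks as the p orbitals become larger and more diffuse down the group, and for Sb that outweighs the weaker nuclear attraction.
For reference (kJ/mol): Al 42, Cl 349, As 78, Se 195, Sr 5, Sb 103.
So from highest to lowest: Cl > Se > Sb > As > Al > Sr.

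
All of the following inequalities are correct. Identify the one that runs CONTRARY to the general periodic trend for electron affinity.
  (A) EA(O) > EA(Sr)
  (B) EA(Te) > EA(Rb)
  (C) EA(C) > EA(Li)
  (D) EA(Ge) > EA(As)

The general trend: electron affinity increases across a period and decreases down a group.
(A) O (period 2, group 16) vs Sr (period 5, group 2): the stated order agrees with the simple trend.
(B) Te (period 5, group 16) vs Rb (period 5, group 1): the stated order agrees with the simple trend.
(C) C (period 2, group 14) vs Li (period 2, group 1): the stated order agrees with the simple trend.
(D) Ge (period 4, group 14) vs As (period 4, group 15): the stated order contradicts the simple trend.
The exception is (D): adding an electron to As's half-filled 4p³ is unfavourable, so Ge (4p²) has the more exothermic EA.

(D)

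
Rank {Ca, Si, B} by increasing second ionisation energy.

Consider each +1 ion: Ca⁺ still has 1 valence electron; Si⁺ still has 3 valence electrons; B⁺ still has 2 valence electrons.
All are still removing valence electrons, so compare the +1 ions as you would atoms: IE_2 generally rises across a period (higher Z_eff) and falls down a group (larger shell), subject to the usual subshell exceptions.
Valence configurations: Ca⁺ [Ar]4s¹, Si⁺ [Ne]3s²3p¹, B⁺ [He]2s².
The numbers (kJ/mol): Ca 1145, Si 1577, B 2427.
Overall IE_2 order: Ca < Si < B.

Ca < Si < B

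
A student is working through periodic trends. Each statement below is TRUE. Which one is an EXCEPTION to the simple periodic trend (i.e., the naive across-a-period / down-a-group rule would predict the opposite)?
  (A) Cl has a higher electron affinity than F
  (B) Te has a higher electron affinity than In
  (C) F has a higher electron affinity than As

The general trend: electron affinity increases across a period and decreases down a group.
(A) Cl (period 3, group 17) vs F (period 2, group 17): the stated order contradicts the simple trend.
(B) Te (period 5, group 16) vs In (period 5, group 13): the stated order agrees with the simple trend.
(C) F (period 2, group 17) vs As (period 4, group 15): the stated order agrees with the simple trend.
The exception is (A): F's small 2p subshell makes the incoming electron feel strong e⁻–e⁻ repulsion, so Cl actually releases more energy on gaining an electron.

(A)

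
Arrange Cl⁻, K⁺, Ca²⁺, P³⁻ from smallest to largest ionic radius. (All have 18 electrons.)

Ca²⁺ < K⁺ < Cl⁻ < P³⁻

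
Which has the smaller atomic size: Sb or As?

As

As is in period 4, group 15; Sb is in period 5, group 15.
Radius decreases left→right (rising Z_eff, same n) and increases top→bottom (higher n).
All are in group 15, so atomic radius increases down the group.
So As has the smaller atomic size (As < Sb).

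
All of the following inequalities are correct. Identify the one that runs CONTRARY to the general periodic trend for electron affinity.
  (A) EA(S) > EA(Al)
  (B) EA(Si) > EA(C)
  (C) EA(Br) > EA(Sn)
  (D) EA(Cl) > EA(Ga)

The general trend: electron affinity increases across a period and decreases down a group.
(A) S (period 3, group 16) vs Al (period 3, group 13): the stated order agrees with the simple trend.
(B) Si (period 3, group 14) vs C (period 2, group 14): the stated order contradicts the simple trend.
(C) Br (period 4, group 17) vs Sn (period 5, group 14): the stated order agrees with the simple trend.
(D) Cl (period 3, group 17) vs Ga (period 4, group 13): the stated order agrees with the simple trend.
The exception is (B): Si's larger, more diffuse 3p orbitals accept an added electron slightly more readily than C's compact 2p.

(B)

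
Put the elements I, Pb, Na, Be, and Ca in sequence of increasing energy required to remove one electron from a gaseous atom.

Be is in period 2, group 2; Na is in period 3, group 1; Ca is in period 4, group 2; I is in period 5, group 17; Pb is in period 6, group 14.
First ionization energy rises across a period (greater Z_eff holds electrons more tightly) and falls down a group (valence electrons are farther from the nucleus).
Neither a single period nor a single group — weigh both effects.
Ca > Na: period and group pull opposite ways; the across-period shift dominates (590 vs 496 kJ/mol).
Pb > Ca: period and group pull opposite ways; the across-period shift dominates (716 vs 590 kJ/mol).
Be > Pb: period and group pull opposite ways; the down-group shift dominates (900 vs 716 kJ/mol).
I > Be: the two effects oppose for this pair; the across-period effect wins (1008 vs 900 kJ/mol).
Approximate values (kJ/mol): Be 900, Na 496, Ca 590, I 1008, Pb 716.
So from lowest to highest: Na < Ca < Pb < Be < I.

Na, Ca, Pb, Be, I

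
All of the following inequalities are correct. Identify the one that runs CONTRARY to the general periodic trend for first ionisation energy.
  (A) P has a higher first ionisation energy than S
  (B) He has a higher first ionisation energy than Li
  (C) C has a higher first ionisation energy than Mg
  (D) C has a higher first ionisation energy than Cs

(A)

The general trend: first ionisation energy increases across a period and decreases down a group.
(A) P (period 3, group 15) vs S (period 3, group 16): the stated order contradicts the simple trend.
(B) He (period 1, group 18) vs Li (period 2, group 1): the stated order agrees with the simple trend.
(C) C (period 2, group 14) vs Mg (period 3, group 2): the stated order agrees with the simple trend.
(D) C (period 2, group 14) vs Cs (period 6, group 1): the stated order agrees with the simple trend.
The exception is (A): S (3p⁴) ionizes more easily than half-filled P (3p³) because the paired 3p electron in S is pushed out by e⁻–e⁻ repulsion.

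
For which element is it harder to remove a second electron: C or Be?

C

Consider each +1 ion: C⁺ still has 3 valence electrons; Be⁺ still has 1 valence electron.
All are still removing valence electrons, so compare the +1 ions as you would atoms: IE_2 generally rises across a period (higher Z_eff) and falls down a group (larger shell), subject to the usual subshell exceptions.
Valence configurations: C⁺ [He]2s²2p¹, Be⁺ [He]2s¹.
Approximate IE_2 values (kJ/mol): C 2353, Be 1757.
So the second ionization energies run Be < C.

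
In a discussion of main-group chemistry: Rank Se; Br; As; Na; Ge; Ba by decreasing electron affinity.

Br > Se > Ge > As > Na > Ba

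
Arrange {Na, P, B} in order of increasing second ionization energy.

P < B < Na

Consider each +1 ion: Na⁺ is the bare [Ne] core; P⁺ still has 4 valence electrons; B⁺ still has 2 valence electrons.
Breaking into a closed-shell core is much more expensive than removing a leftover valence electron — Na has the largest IE_2 here.
Valence configurations: P⁺ [Ne]3s²3p², B⁺ [He]2s².
Tabulated IE_2 (kJ/mol): Na 4562, P 1907, B 2427.
Overall IE_2 order: P < B < Na.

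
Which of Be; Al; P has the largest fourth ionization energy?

IE_4 is the cost of taking one more electron from the +3 cation: Be³⁺ is already 1 electron into the core; Al³⁺ is the bare [Ne] core; P³⁺ still has 2 valence electrons.
Core electrons are held far more tightly than valence electrons, so Al and Be top the IE_4 order.
Approximate IE_4 values (kJ/mol): Be 21007, Al 11577, P 4964.
So the fourth ionization energies run P < Al < Be.

Be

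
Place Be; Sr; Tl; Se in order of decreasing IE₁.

Se > Be > Tl > Sr

Be is in period 2, group 2; Se is in period 4, group 16; Sr is in period 5, group 2; Tl is in period 6, group 13.
First ionization energy rises across a period (greater Z_eff holds electrons more tightly) and falls down a group (valence electrons are farther from the nucleus).
Here both period and group differ, so the two effects have to be weighed against each other.
Tl > Sr: period and group pull opposite ways; the across-period shift dominates (589 vs 550 kJ/mol).
Be > Tl: period and group pull opposite ways; the down-group shift dominates (900 vs 589 kJ/mol).
Se > Be: the two effects oppose for this pair; the across-period effect wins (941 vs 900 kJ/mol).
For reference (kJ/mol): Be 900, Se 941, Sr 550, Tl 589.
So from highest to lowest: Se > Be > Tl > Sr.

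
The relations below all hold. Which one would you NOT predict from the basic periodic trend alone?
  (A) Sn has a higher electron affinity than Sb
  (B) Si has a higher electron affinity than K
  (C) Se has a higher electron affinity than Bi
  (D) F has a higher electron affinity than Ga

(A)

The general trend: electron affinity increases across a period and decreases down a group.
(A) Sn (period 5, group 14) vs Sb (period 5, group 15): the stated order contradicts the simple trend.
(B) Si (period 3, group 14) vs K (period 4, group 1): the stated order agrees with the simple trend.
(C) Se (period 4, group 16) vs Bi (period 6, group 15): the stated order agrees with the simple trend.
(D) F (period 2, group 17) vs Ga (period 4, group 13): the stated order agrees with the simple trend.
The exception is (A): adding an electron to Sb's half-filled 5p³ is unfavourable, so Sn has the more exothermic EA.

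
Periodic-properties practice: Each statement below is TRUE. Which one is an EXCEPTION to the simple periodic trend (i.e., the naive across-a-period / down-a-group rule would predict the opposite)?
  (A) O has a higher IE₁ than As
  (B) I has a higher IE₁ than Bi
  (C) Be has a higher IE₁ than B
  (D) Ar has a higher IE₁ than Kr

The general trend: IE₁ increases across a period and decreases down a group.
(A) O (period 2, group 16) vs As (period 4, group 15): the stated order agrees with the simple trend.
(B) I (period 5, group 17) vs Bi (period 6, group 15): the stated order agrees with the simple trend.
(C) Be (period 2, group 2) vs B (period 2, group 13): the stated order contradicts the simple trend.
(D) Ar (period 3, group 18) vs Kr (period 4, group 18): the stated order agrees with the simple trend.
The exception is (C): removing B's lone 2p electron is easier than breaking Be's filled 2s².

(C)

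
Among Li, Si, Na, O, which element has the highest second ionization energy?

Li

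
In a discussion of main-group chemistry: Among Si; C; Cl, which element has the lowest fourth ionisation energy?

Si

IE_4 is the cost of taking one more electron from the +3 cation: Si³⁺ still has 1 valence electron; C³⁺ still has 1 valence electron; Cl³⁺ still has 4 valence electrons.
All are still removing valence electrons, so compare the +3 ions as you would atoms: IE_4 generally rises across a period (higher Z_eff) and falls down a group (larger shell), subject to the usual subshell exceptions.
Valence configurations: Si³⁺ [Ne]3s¹, C³⁺ [He]2s¹, Cl³⁺ [Ne]3s²3p².
Tabulated IE_4 (kJ/mol): Si 4356, C 6223, Cl 5159.
Putting it together, IE_4: Si < Cl < C.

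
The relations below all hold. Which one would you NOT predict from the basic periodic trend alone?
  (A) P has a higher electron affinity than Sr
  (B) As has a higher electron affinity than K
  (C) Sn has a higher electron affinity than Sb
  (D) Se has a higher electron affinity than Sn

(C)

The general trend: electron affinity increases across a period and decreases down a group.
(A) P (period 3, group 15) vs Sr (period 5, group 2): the stated order agrees with the simple trend.
(B) As (period 4, group 15) vs K (period 4, group 1): the stated order agrees with the simple trend.
(C) Sn (period 5, group 14) vs Sb (period 5, group 15): the stated order contradicts the simple trend.
(D) Se (period 4, group 16) vs Sn (period 5, group 14): the stated order agrees with the simple trend.
The exception is (C): adding an electron to Sb's half-filled 5p³ is unfavourable, so Sn has the more exothermic EA.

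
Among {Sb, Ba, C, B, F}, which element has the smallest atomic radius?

F

B is in period 2, group 13; C is in period 2, group 14; F is in period 2, group 17; Sb is in period 5, group 15; Ba is in period 6, group 2.
Across a period the added protons contract the valence shell; down a group each new principal shell makes the atom larger.
Neither a single period nor a single group — weigh both effects.
C > F: both are in period 2; the period trend gives C the larger value.
B > C: both are in period 2; the period trend gives B the larger value.
Sb > B: the two effects oppose for this pair; the down-group effect wins (140 vs 85 pm).
Ba > Sb: both effects reinforce here, so Ba is clearly the larger of the two.
Tabulated atomic radius (pm): B 85, C 75, F 64, Sb 140, Ba 196.
The smallest atomic radius among these belongs to F.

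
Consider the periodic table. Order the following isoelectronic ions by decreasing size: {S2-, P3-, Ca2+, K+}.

P3-, S2-, K+, Ca2+

All of these have 18 electrons, so size is governed by nuclear charge alone: the more protons, the stronger the pull on the same electron cloud, and the smaller the ion.
Nuclear charges: Ca2+ (Z=20), K+ (Z=19), S2- (Z=16), P3- (Z=15).
Largest to smallest: P3- > S2- > K+ > Ca2+.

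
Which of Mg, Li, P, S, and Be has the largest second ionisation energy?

Li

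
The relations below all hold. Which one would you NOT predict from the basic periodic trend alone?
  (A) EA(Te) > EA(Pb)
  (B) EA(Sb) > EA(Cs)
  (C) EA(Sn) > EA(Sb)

(C)

The general trend: electron affinity increases across a period and decreases down a group.
(A) Te (period 5, group 16) vs Pb (period 6, group 14): the stated order agrees with the simple trend.
(B) Sb (period 5, group 15) vs Cs (period 6, group 1): the stated order agrees with the simple trend.
(C) Sn (period 5, group 14) vs Sb (period 5, group 15): the stated order contradicts the simple trend.
The exception is (C): adding an electron to Sb's half-filled 5p³ is unfavourable, so Sn has the more exothermic EA.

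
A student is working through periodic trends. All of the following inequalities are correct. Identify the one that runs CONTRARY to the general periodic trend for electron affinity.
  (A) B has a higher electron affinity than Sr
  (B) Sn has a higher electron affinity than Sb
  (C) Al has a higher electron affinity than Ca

(B)

The general trend: electron affinity increases across a period and decreases down a group.
(A) B (period 2, group 13) vs Sr (period 5, group 2): the stated order agrees with the simple trend.
(B) Sn (period 5, group 14) vs Sb (period 5, group 15): the stated order contradicts the simple trend.
(C) Al (period 3, group 13) vs Ca (period 4, group 2): the stated order agrees with the simple trend.
The exception is (B): adding an electron to Sb's half-filled 5p³ is unfavourable, so Sn has the more exothermic EA.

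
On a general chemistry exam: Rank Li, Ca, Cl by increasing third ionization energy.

Cl < Ca < Li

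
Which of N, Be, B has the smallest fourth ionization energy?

N

After 3 electrons have been removed, what remains? N³⁺ still has 2 valence electrons; Be³⁺ is already 1 electron into the core; B³⁺ is the bare [He] core.
Pulling an electron out of a noble-gas core costs far more than removing a remaining valence electron, so Be and B sit at the high end of IE_4.
Approximate IE_4 values (kJ/mol): N 7475, Be 21007, B 25026.
Hence IE_4: N < Be < B.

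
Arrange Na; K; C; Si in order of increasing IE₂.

Si < C < K < Na

Consider each +1 ion: Na⁺ is the bare [Ne] core; K⁺ is the bare [Ar] core; C⁺ still has 3 valence electrons; Si⁺ still has 3 valence electrons.
Pulling an electron out of a noble-gas core costs far more than removing a remaining valence electron, so K and Na sit at the high end of IE_2.
Valence configurations: C⁺ [He]2s²2p¹, Si⁺ [Ne]3s²3p¹.
Tabulated IE_2 (kJ/mol): Na 4562, K 3052, C 2353, Si 1577.
So the second ionization energies run Si < C < K < Na.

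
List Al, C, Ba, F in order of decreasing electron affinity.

F > C > Al > Ba

C is in period 2, group 14; F is in period 2, group 17; Al is in period 3, group 13; Ba is in period 6, group 2.
Adding an electron releases more energy for atoms nearer the top right (short of the noble gases).
Here both period and group differ, so the two effects have to be weighed against each other.
Al > Ba: both effects reinforce here, so Al is clearly the higher of the two.
C > Al: both effects reinforce here, so C is clearly the higher of the two.
F > C: both are in period 2; the period trend gives F the larger value.
Approximate values (kJ/mol): C 122, F 328, Al 42, Ba 14.
So from highest to lowest: F > C > Al > Ba.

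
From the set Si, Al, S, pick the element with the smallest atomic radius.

Al is in period 3, group 13; Si is in period 3, group 14; S is in period 3, group 16.
Moving right in a period, electrons are added to the same shell under a stronger nuclear pull, so atoms get smaller; moving down, a new shell is opened and atoms get larger.
All lie in period 3, so atomic radius increases right to left.
The smallest atomic radius among these belongs to S.

S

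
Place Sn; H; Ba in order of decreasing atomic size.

H is in period 1, group 1; Sn is in period 5, group 14; Ba is in period 6, group 2.
Atomic radius shrinks across a period as nuclear charge pulls the same shell inward, and grows down a group as new shells are added.
These span different periods and groups, so the two trends combine.
Sn > H: the two effects oppose for this pair; the down-group effect wins (140 vs 32 pm).
Ba > Sn: both effects reinforce here, so Ba is clearly the larger of the two.
Tabulated atomic radius (pm): H 32, Sn 140, Ba 196.
So from largest to smallest: Ba > Sn > H.

Ba > Sn > H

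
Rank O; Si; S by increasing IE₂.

Si < S < O

After 1 electron has been removed, what remains? O⁺ still has 5 valence electrons; Si⁺ still has 3 valence electrons; S⁺ still has 5 valence electrons.
All are still removing valence electrons, so compare the +1 ions as you would atoms: IE_2 generally rises across a period (higher Z_eff) and falls down a group (larger shell), subject to the usual subshell exceptions.
Valence configurations: O⁺ [He]2s²2p³, Si⁺ [Ne]3s²3p¹, S⁺ [Ne]3s²3p³.
Tabulated IE_2 (kJ/mol): O 3388, Si 1577, S 2252.
Hence IE_2: Si < S < O.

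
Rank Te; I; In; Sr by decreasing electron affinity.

I, Te, In, Sr

Adding an electron releases more energy for atoms nearer the top right (short of the noble gases).
All lie in period 5, so electron affinity increases left to right.
So from highest to lowest: I > Te > In > Sr.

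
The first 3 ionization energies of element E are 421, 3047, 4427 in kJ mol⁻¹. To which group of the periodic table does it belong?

Look for the largest jump between consecutive ionization energies: IE2/IE1 ≈ 7.2, far larger than any earlier ratio.
That jump marks the point where a core electron is being removed. So the atom has 1 valence electron.
A main-group element with 1 valence electron is in group 1.

Group 1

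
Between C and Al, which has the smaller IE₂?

Al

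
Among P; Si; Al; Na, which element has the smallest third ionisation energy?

After 2 electrons have been removed, what remains? P²⁺ still has 3 valence electrons; Si²⁺ still has 2 valence electrons; Al²⁺ still has 1 valence electron; Na²⁺ is already 1 electron into the core.
Pulling an electron out of a noble-gas core costs far more than removing a remaining valence electron, so Na sits at the high end of IE_3.
Valence configurations: P²⁺ [Ne]3s²3p¹, Si²⁺ [Ne]3s², Al²⁺ [Ne]3s¹.
P²⁺ loses a lone 3p electron whereas Si²⁺ must break into a filled 3s² pair, so IE_3(Si) > IE_3(P) even though P has the higher nuclear charge.
The numbers (kJ/mol): P 2914, Si 3232, Al 2745, Na 6910.
So the third ionization energies run Al < P < Si < Na.

Al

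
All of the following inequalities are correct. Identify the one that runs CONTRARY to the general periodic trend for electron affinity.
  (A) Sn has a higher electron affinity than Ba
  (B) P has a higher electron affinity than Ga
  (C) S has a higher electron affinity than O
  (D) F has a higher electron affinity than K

The general trend: electron affinity increases across a period and decreases down a group.
(A) Sn (period 5, group 14) vs Ba (period 6, group 2): the stated order agrees with the simple trend.
(B) P (period 3, group 15) vs Ga (period 4, group 13): the stated order agrees with the simple trend.
(C) S (period 3, group 16) vs O (period 2, group 16): the stated order contradicts the simple trend.
(D) F (period 2, group 17) vs K (period 4, group 1): the stated order agrees with the simple trend.
The exception is (C): the compact 2p subshell of O repels the added electron more than S's larger 3p does.

(C)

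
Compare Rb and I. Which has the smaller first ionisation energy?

Rb is in period 5, group 1; I is in period 5, group 17.
First ionization energy rises across a period (greater Z_eff holds electrons more tightly) and falls down a group (valence electrons are farther from the nucleus).
All lie in period 5, so first ionization energy increases left to right.
So Rb has the smaller first ionisation energy (Rb < I).

Rb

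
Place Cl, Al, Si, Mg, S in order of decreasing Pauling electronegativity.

Smaller atoms with higher effective nuclear charge are more electronegative.
All lie in period 3, so electronegativity increases left to right.
So from highest to lowest: Cl > S > Si > Al > Mg.

Cl > S > Si > Al > Mg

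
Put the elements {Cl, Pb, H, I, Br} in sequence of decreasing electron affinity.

Cl > Br > I > H > Pb

H is in period 1, group 1; Cl is in period 3, group 17; Br is in period 4, group 17; I is in period 5, group 17; Pb is in period 6, group 14.
Electron affinity generally becomes more exothermic across a period toward the halogens and less exothermic down a group.
These span different periods and groups, so the two trends combine.
H > Pb: the two effects oppose for this pair; the down-group effect wins (73 vs 35 kJ/mol).
I > H: period and group pull opposite ways; the across-period shift dominates (295 vs 73 kJ/mol).
Br > I: Br sits above I in group 17, so the down-group effect alone puts Br higher.
Cl > Br: Cl sits above Br in group 17, so the down-group effect alone puts Cl higher.
For reference (kJ/mol): H 73, Cl 349, Br 325, I 295, Pb 35.
So from highest to lowest: Cl > Br > I > H > Pb.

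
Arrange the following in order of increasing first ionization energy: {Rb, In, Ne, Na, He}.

Rb < Na < In < Ne < He

He is in period 1, group 18; Ne is in period 2, group 18; Na is in period 3, group 1; Rb is in period 5, group 1; In is in period 5, group 13.
Across a period the outer electron is held more tightly (higher IE₁); down a group it sits in a higher shell, more shielded, and comes off more easily.
Neither a single period nor a single group — weigh both effects.
Na > Rb: they share group 1; the group trend gives Na the larger value.
In > Na: the two effects oppose for this pair; the across-period effect wins (558 vs 496 kJ/mol).
Ne > In: both effects reinforce here, so Ne is clearly the higher of the two.
He > Ne: He sits above Ne in group 18, so the down-group effect alone puts He higher.
For reference (kJ/mol): He 2372, Ne 2081, Na 496, Rb 403, In 558.
So from lowest to highest: Rb < Na < In < Ne < He.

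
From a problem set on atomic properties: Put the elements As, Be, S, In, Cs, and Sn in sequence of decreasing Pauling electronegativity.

Be is in period 2, group 2; S is in period 3, group 16; As is in period 4, group 15; In is in period 5, group 13; Sn is in period 5, group 14; Cs is in period 6, group 1.
Electronegativity increases across a period and decreases down a group, tracking effective nuclear charge and atomic size.
Neither a single period nor a single group — weigh both effects.
Be > Cs: relative to Cs, both the across-period and down-group shifts push Be's electronegativity up.
In > Be: the two effects oppose for this pair; the across-period effect wins (1.78 vs 1.57).
Sn > In: Sn lies to the right of In in period 5, so the across-period effect alone puts Sn higher.
As > Sn: relative to Sn, both the across-period and down-group shifts push As's electronegativity up.
S > As: relative to As, both the across-period and down-group shifts push S's electronegativity up.
For reference (Pauling): Be 1.57, S 2.58, As 2.18, In 1.78, Sn 1.96, Cs 0.79.
So from highest to lowest: S > As > Sn > In > Be > Cs.

S > As > Sn > In > Be > Cs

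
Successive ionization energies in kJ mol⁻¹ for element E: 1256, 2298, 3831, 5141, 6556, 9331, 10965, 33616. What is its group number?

Look for the largest jump between consecutive ionization energies: IE8/IE7 ≈ 3.1, far larger than any earlier ratio.
That jump marks the point where a core electron is being removed. So the atom has 7 valence electrons.
A main-group element with 7 valence electrons is in group 17.

Group 17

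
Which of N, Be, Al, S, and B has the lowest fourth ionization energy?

After 3 electrons have been removed, what remains? N³⁺ still has 2 valence electrons; Be³⁺ is already 1 electron into the core; Al³⁺ is the bare [Ne] core; S³⁺ still has 3 valence electrons; B³⁺ is the bare [He] core.
Core electrons are held far more tightly than valence electrons, so Al, Be and B top the IE_4 order.
Valence configurations: N³⁺ [He]2s², S³⁺ [Ne]3s²3p¹.
The numbers (kJ/mol): N 7475, Be 21007, Al 11577, S 4556, B 25026.
Overall IE_4 order: S < N < Al < Be < B.

S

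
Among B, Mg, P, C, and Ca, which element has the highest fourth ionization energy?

B

IE_4 is the cost of taking one more electron from the +3 cation: B³⁺ is the bare [He] core; Mg³⁺ is already 1 electron into the core; P³⁺ still has 2 valence electrons; C³⁺ still has 1 valence electron; Ca³⁺ is already 1 electron into the core.
Pulling an electron out of a noble-gas core costs far more than removing a remaining valence electron, so Ca, Mg and B sit at the high end of IE_4.
Valence configurations: P³⁺ [Ne]3s², C³⁺ [He]2s¹.
Tabulated IE_4 (kJ/mol): B 25026, Mg 10543, P 4964, C 6223, Ca 6491.
Putting it together, IE_4: P < C < Ca < Mg < B.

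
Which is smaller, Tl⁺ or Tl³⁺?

Both ions have Z = 81 protons, but Tl³⁺ has lost more electrons, so its remaining electrons feel a larger effective nuclear charge per electron and are pulled in more tightly.
Higher positive charge → smaller ion, so Tl⁺ > Tl³⁺.

Tl³⁺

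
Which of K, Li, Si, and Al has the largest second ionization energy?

The second ionization energy removes an electron from the +1 ion. For each element: K⁺ is the bare [Ar] core; Li⁺ is the bare [He] core; Si⁺ still has 3 valence electrons; Al⁺ still has 2 valence electrons.
Breaking into a closed-shell core is much more expensive than removing a leftover valence electron — K and Li have the largest IE_2 here.
Valence configurations: Si⁺ [Ne]3s²3p¹, Al⁺ [Ne]3s².
Si⁺ loses a lone 3p electron whereas Al⁺ must break into a filled 3s² pair, so IE_2(Al) > IE_2(Si) even though Si has the higher nuclear charge.
The numbers (kJ/mol): K 3052, Li 7298, Si 1577, Al 1817.
So the second ionization energies run Si < Al < K < Li.

Li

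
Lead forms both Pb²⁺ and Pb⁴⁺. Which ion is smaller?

Both ions have Z = 82 protons, but Pb⁴⁺ has lost more electrons, so its remaining electrons feel a larger effective nuclear charge per electron and are pulled in more tightly.
Higher positive charge → smaller ion, so Pb²⁺ > Pb⁴⁺.

Pb⁴⁺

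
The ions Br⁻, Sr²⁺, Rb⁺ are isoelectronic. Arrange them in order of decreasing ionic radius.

Br⁻ > Rb⁺ > Sr²⁺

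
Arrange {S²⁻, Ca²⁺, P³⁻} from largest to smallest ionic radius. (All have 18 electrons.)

P³⁻, S²⁻, Ca²⁺

All of these have 18 electrons, so size is governed by nuclear charge alone: the more protons, the stronger the pull on the same electron cloud, and the smaller the ion.
Nuclear charges: Ca²⁺ (Z=20), S²⁻ (Z=16), P³⁻ (Z=15).
Largest to smallest: P³⁻ > S²⁻ > Ca²⁺.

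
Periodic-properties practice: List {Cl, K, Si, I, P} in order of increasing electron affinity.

Si is in period 3, group 14; P is in period 3, group 15; Cl is in period 3, group 17; K is in period 4, group 1; I is in period 5, group 17.
EA tends to increase across a period and decrease down a group, though the pattern is less regular than for IE or radius.
Neither a single period nor a single group — weigh both effects.
P > K: relative to K, both the across-period and down-group shifts push P's electron affinity up.
Si > P: this pair runs against the simple trend — see the exception note.
I > Si: period and group pull opposite ways; the across-period shift dominates (295 vs 134 kJ/mol).
Cl > I: they share group 17; the group trend gives Cl the larger value.
Note the exception: Si has a higher electron affinity than P, contrary to the simple trend — adding an electron to P's half-filled 3p³ is unfavourable, so Si (3p²) has the more exothermic EA.
Approximate values (kJ/mol): Si 134, P 72, Cl 349, K 48, I 295.
So from lowest to highest: K < P < Si < I < Cl.

K, P, Si, I, Cl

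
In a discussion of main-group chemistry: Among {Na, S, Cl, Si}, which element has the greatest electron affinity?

Na is in period 3, group 1; Si is in period 3, group 14; S is in period 3, group 16; Cl is in period 3, group 17.
EA tends to increase across a period and decrease down a group, though the pattern is less regular than for IE or radius.
All lie in period 3, so electron affinity increases left to right.
The greatest electron affinity among these belongs to Cl.

Cl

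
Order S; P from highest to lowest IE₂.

S > P

After 1 electron has been removed, what remains? S⁺ still has 5 valence electrons; P⁺ still has 4 valence electrons.
All are still removing valence electrons, so compare the +1 ions as you would atoms: IE_2 generally rises across a period (higher Z_eff) and falls down a group (larger shell), subject to the usual subshell exceptions.
Valence configurations: S⁺ [Ne]3s²3p³, P⁺ [Ne]3s²3p².
Tabulated IE_2 (kJ/mol): S 2252, P 1907.
Putting it together, IE_2: P < S.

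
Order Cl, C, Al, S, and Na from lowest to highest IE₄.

The fourth ionization energy removes an electron from the +3 ion. For each element: Cl³⁺ still has 4 valence electrons; C³⁺ still has 1 valence electron; Al³⁺ is the bare [Ne] core; S³⁺ still has 3 valence electrons; Na³⁺ is already 2 electrons into the core.
Core electrons are held far more tightly than valence electrons, so Na and Al top the IE_4 order.
Valence configurations: Cl³⁺ [Ne]3s²3p², C³⁺ [He]2s¹, S³⁺ [Ne]3s²3p¹.
The numbers (kJ/mol): Cl 5159, C 6223, Al 11577, S 4556, Na 9543.
Overall IE_4 order: S < Cl < C < Na < Al.

S, Cl, C, Na, Al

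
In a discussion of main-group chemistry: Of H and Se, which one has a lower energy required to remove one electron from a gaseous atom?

Se

Across a period the outer electron is held more tightly (higher IE₁); down a group it sits in a higher shell, more shielded, and comes off more easily.
Neither a single period nor a single group — weigh both effects.
H > Se: period and group pull opposite ways; the down-group shift dominates (1312 vs 941 kJ/mol).
Approximate values (kJ/mol): H 1312, Se 941.
So Se has the lower energy required to remove one electron from a gaseous atom (Se < H).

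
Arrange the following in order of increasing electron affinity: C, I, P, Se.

P, C, Se, I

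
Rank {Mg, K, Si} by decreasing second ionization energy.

After 1 electron has been removed, what remains? Mg⁺ still has 1 valence electron; K⁺ is the bare [Ar] core; Si⁺ still has 3 valence electrons.
Pulling an electron out of a noble-gas core costs far more than removing a remaining valence electron, so K sits at the high end of IE_2.
Valence configurations: Mg⁺ [Ne]3s¹, Si⁺ [Ne]3s²3p¹.
Tabulated IE_2 (kJ/mol): Mg 1451, K 3052, Si 1577.
Putting it together, IE_2: Mg < Si < K.

K, Si, Mg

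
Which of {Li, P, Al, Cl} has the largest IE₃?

Consider each +2 ion: Li²⁺ is already 1 electron into the core; P²⁺ still has 3 valence electrons; Al²⁺ still has 1 valence electron; Cl²⁺ still has 5 valence electrons.
Breaking into a closed-shell core is much more expensive than removing a leftover valence electron — Li has the largest IE_3 here.
Valence configurations: P²⁺ [Ne]3s²3p¹, Al²⁺ [Ne]3s¹, Cl²⁺ [Ne]3s²3p³.
Tabulated IE_3 (kJ/mol): Li 11815, P 2914, Al 2745, Cl 3822.
Overall IE_3 order: Al < P < Cl < Li.

Li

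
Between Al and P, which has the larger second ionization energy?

P

After 1 electron has been removed, what remains? Al⁺ still has 2 valence electrons; P⁺ still has 4 valence electrons.
All are still removing valence electrons, so compare the +1 ions as you would atoms: IE_2 generally rises across a period (higher Z_eff) and falls down a group (larger shell), subject to the usual subshell exceptions.
Valence configurations: Al⁺ [Ne]3s², P⁺ [Ne]3s²3p².
Tabulated IE_2 (kJ/mol): Al 1817, P 1907.
Hence IE_2: Al < P.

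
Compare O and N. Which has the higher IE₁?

N is in period 2, group 15; O is in period 2, group 16.
Across a period the outer electron is held more tightly (higher IE₁); down a group it sits in a higher shell, more shielded, and comes off more easily.
All lie in period 2; the across-period trend (first ionization energy increases left to right) applies, with the exception below.
Note the exception: N has a higher first ionization energy than O, contrary to the simple trend — pairing an electron in O's 2p⁴ costs repulsion energy, so O ionizes more easily than half-filled N (2p³).
Approximate values (kJ/mol): N 1402, O 1314.
So N has the higher IE₁ (N > O).

N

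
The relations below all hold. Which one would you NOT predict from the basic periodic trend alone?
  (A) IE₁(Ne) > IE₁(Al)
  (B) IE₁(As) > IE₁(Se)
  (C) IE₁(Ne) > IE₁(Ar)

(B)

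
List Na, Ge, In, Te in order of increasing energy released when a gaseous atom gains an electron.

Na is in period 3, group 1; Ge is in period 4, group 14; In is in period 5, group 13; Te is in period 5, group 16.
EA tends to increase across a period and decrease down a group, though the pattern is less regular than for IE or radius.
Here both period and group differ, so the two effects have to be weighed against each other.
Na > In: period and group pull opposite ways; the down-group shift dominates (53 vs 29 kJ/mol).
Ge > Na: period and group pull opposite ways; the across-period shift dominates (119 vs 53 kJ/mol).
Te > Ge: period and group pull opposite ways; the across-period shift dominates (190 vs 119 kJ/mol).
For reference (kJ/mol): Na 53, Ge 119, In 29, Te 190.
So from lowest to highest: In < Na < Ge < Te.

In, Na, Ge, Te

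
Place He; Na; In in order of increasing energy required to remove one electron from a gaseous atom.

He is in period 1, group 18; Na is in period 3, group 1; In is in period 5, group 13.
Removing the outermost electron gets harder across a period and easier down a group.
Neither a single period nor a single group — weigh both effects.
In > Na: the two effects oppose for this pair; the across-period effect wins (558 vs 496 kJ/mol).
He > In: both effects reinforce here, so He is clearly the higher of the two.
Approximate values (kJ/mol): He 2372, Na 496, In 558.
So from lowest to highest: Na < In < He.

Na < In < He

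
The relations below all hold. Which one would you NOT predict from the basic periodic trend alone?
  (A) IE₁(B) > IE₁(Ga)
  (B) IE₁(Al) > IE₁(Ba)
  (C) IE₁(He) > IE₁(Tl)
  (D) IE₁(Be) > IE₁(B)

(D)

The general trend: IE₁ increases across a period and decreases down a group.
(A) B (period 2, group 13) vs Ga (period 4, group 13): the stated order agrees with the simple trend.
(B) Al (period 3, group 13) vs Ba (period 6, group 2): the stated order agrees with the simple trend.
(C) He (period 1, group 18) vs Tl (period 6, group 13): the stated order agrees with the simple trend.
(D) Be (period 2, group 2) vs B (period 2, group 13): the stated order contradicts the simple trend.
The exception is (D): removing B's lone 2p electron is easier than breaking Be's filled 2s².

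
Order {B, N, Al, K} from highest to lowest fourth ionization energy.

B > Al > N > K

After 3 electrons have been removed, what remains? B³⁺ is the bare [He] core; N³⁺ still has 2 valence electrons; Al³⁺ is the bare [Ne] core; K³⁺ is already 2 electrons into the core.
Usually core removal costs more than valence removal, but here the competition is close: a tightly held n=2 valence electron can cost more to remove than an n=3 core electron, so the actual values have to decide it.
The numbers (kJ/mol): B 25026, N 7475, Al 11577, K 5877.
Hence IE_4: K < N < Al < B.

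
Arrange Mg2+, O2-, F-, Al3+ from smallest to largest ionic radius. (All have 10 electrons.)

Al3+, Mg2+, F-, O2-

All of these have 10 electrons, so size is governed by nuclear charge alone: the more protons, the stronger the pull on the same electron cloud, and the smaller the ion.
Nuclear charges: Al3+ (Z=13), Mg2+ (Z=12), F- (Z=9), O2- (Z=8).
Smallest to largest: Al3+ < Mg2+ < F- < O2-.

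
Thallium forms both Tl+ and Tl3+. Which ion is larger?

Both ions have Z = 81 protons, but Tl3+ has lost more electrons, so its remaining electrons feel a larger effective nuclear charge per electron and are pulled in more tightly.
Higher positive charge → smaller ion, so Tl+ > Tl3+.

Tl+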